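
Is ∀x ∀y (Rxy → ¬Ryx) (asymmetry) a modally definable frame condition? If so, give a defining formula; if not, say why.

Modal frame validity is preserved under surjective bounded morphisms.
The 4-cycle (worlds w0,w1,w2,w3 with w0→w1→w2→w3→w0) is asymmetric. Mapping every world to a single reflexive point • is a surjective bounded morphism, and the reflexive point is not asymmetric (R•• but asymmetry requires ¬R••).
So no modal formula (or set of formulas) defines exactly the asymmetric frames.

No — not modally definable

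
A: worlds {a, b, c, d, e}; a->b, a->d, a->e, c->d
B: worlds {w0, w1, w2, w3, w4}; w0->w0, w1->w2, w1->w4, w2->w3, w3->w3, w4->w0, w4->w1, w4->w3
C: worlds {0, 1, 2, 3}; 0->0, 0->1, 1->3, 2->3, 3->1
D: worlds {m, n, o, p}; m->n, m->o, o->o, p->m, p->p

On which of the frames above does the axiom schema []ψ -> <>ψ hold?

This is the axiom for seriality; its first-order frame correspondent is forall x exists y Rxy.
A: fails — world b has no successor.
B: condition met.
C: condition met.
D: fails — world n has no successor.

B, C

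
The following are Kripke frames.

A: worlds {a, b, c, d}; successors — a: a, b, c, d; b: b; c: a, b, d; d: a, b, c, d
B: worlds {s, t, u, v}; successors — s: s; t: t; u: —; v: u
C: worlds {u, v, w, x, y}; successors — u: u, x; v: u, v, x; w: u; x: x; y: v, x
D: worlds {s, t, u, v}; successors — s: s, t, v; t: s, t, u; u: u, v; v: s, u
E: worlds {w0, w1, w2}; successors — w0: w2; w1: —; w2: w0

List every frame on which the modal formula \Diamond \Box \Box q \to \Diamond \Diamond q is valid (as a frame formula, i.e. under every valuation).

A, C, D

Frame correspondent (Sahlqvist): \forall x \forall y (xRy \to \exists w (y R^2 w \wedge x R^2 w)) — i.e. a generalized confluence (Geach) condition.
A: condition met.
B: fails — vRu but no w with uR²w and vR²w.
C: condition met.
D: condition met.
E: fails — w0Rw2 but no w with w2R²w and w0R²w.
Valid on: A, C, D.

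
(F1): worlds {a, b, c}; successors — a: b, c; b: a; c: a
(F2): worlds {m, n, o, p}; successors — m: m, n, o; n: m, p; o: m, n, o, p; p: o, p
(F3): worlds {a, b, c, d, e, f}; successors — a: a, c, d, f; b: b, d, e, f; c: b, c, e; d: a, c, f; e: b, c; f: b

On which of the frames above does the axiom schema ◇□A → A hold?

(F1)

This is the axiom for symmetry; its first-order frame correspondent is ∀x ∀y (Rxy → Ryx).
(F1): holds.
(F2): fails — Ron but not Rno.
(F3): fails — Rdc but not Rcd.
Valid on: (F1).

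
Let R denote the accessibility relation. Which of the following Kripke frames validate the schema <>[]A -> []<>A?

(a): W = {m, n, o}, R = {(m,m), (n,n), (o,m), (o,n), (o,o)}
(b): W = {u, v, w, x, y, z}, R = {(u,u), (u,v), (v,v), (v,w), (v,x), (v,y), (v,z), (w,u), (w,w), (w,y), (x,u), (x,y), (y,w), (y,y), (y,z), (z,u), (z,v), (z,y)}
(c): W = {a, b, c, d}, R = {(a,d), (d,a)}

This is the axiom for convergence; its first-order frame correspondent is forall x forall y forall z (Rxy & Rxz -> exists w (Ryw & Rzw)).
(a): fails — Rom and Ron but m and n have no common successor.
(b): fails — Rwu and Rwy but u and y have no common successor.
(c): holds.
Valid on: (c).

(c)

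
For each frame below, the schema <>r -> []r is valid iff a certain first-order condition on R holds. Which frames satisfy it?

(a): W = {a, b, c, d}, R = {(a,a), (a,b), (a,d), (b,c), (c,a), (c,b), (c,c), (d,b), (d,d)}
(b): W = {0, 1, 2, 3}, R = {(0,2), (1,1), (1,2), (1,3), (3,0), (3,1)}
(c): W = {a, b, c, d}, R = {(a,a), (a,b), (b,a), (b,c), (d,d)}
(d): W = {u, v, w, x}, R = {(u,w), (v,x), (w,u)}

The schema corresponds to partial functionality: forall x forall y forall z (Rxy & Rxz -> y = z).
(a): fails — a sees both a and b.
(b): fails — 1 sees both 1 and 2.
(c): fails — a sees both a and b.
(d): ✓.
Valid on: (d).

(d)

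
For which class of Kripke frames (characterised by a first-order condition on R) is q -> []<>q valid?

Suppose q→□◇q is valid. Take Rxy and set V(q)={x}. Then q at x, so □◇q at x, so ◇q at y, so some z with Ryz has q; z=x, i.e. Ryx.
Conversely, on a frame with symmetry the schema holds at every world under every valuation.
So the correspondent is symmetry.

symmetry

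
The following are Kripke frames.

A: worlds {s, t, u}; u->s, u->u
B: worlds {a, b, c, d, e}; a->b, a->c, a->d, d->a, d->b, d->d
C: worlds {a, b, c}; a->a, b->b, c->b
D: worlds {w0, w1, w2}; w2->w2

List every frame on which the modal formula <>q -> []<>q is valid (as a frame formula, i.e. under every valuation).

C, D

This is the axiom for the Euclidean property; its first-order frame correspondent is forall x forall y forall z (Rxy & Rxz -> Ryz).
A: fails — Rus and Rus but not Rss.
B: fails — Rab and Rab but not Rbb.
C: holds.
D: holds.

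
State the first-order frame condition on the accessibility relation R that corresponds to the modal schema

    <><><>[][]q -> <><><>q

This is a Sahlqvist (Geach-type) schema ◇^3□^2q → □^0◇^3q.
First-order correspondent: forall x forall y (x R^3 y -> exists w (y R^2 w & x R^3 w)).

forall x forall y (x R^3 y -> exists w (y R^2 w & x R^3 w))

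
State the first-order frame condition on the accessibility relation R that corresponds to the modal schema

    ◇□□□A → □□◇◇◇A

∀x ∀y ∀z ((xRy ∧ xR²z) → ∃w (yR³w ∧ zR³w))

This is a Sahlqvist (Geach-type) schema ◇^1□^3A → □^2◇^3A.
Minimal-valuation argument: fix x; take any y with xR^1y and any z with xR^2z. Set V(A) to the set of worlds R-reachable from y in exactly 3 steps. Then □^3A holds at y, so the antecedent holds at x; validity forces ◇^3A at z, giving a w with zR^3w and yR^3w.
First-order correspondent: ∀x ∀y ∀z ((xRy ∧ xR²z) → ∃w (yR³w ∧ zR³w)).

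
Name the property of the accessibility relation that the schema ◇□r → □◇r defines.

convergence

Suppose ◇□r→□◇r is valid. Take Rxy, Rxz and set V(r)={w : Ryw}. Then □r at y so ◇□r at x, so □◇r at x, so ◇r at z, giving w with Rzw and Ryw.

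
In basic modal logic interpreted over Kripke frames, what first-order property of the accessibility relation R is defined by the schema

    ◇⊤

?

This schema is equivalent to the D axiom □φ → ◇φ.
Its frame correspondent is seriality — ∀x ∃y Rxy.

seriality: ∀x ∃y Rxy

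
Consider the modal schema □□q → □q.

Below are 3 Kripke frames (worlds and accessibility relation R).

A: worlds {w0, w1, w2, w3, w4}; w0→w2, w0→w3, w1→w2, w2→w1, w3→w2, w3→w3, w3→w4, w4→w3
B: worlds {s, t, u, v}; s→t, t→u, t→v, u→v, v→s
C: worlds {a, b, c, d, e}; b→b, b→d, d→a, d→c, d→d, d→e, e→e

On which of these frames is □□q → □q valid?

C

Frame correspondent (Sahlqvist): ∀x ∀y (Rxy → ∃z (Rxz ∧ Rzy)) — i.e. density.
A: fails — Rw1w2 but no z with Rw1z and Rzw2.
B: fails — Ruv but no z with Ruz and Rzv.
C: holds.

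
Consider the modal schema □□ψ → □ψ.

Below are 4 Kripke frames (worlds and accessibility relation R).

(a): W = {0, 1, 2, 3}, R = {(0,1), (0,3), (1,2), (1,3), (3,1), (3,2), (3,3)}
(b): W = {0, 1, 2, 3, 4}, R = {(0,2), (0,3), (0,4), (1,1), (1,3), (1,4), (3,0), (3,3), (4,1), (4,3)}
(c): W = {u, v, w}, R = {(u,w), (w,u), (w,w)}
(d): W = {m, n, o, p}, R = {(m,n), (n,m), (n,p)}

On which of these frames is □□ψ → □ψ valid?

The schema corresponds to density: ∀x ∀y (Rxy → ∃z (Rxz ∧ Rzy)).
(a): condition met.
(b): fails — R02 but no z with R0z and Rz2.
(c): condition met.
(d): fails — Rnm but no z with Rnz and Rzm.
Valid on: (a), (c).

(a), (c)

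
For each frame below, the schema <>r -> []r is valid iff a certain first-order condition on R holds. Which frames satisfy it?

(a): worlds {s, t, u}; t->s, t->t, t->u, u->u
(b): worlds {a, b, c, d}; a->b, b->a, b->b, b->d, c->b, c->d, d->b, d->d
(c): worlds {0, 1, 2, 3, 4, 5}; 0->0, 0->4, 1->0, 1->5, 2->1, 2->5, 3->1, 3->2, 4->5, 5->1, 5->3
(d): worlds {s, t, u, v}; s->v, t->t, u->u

(d)

The schema corresponds to partial functionality: forall x forall y forall z (Rxy & Rxz -> y = z).
(a): fails — t sees both s and t.
(b): fails — b sees both a and b.
(c): fails — 0 sees both 0 and 4.
(d): holds.
Valid on: (d).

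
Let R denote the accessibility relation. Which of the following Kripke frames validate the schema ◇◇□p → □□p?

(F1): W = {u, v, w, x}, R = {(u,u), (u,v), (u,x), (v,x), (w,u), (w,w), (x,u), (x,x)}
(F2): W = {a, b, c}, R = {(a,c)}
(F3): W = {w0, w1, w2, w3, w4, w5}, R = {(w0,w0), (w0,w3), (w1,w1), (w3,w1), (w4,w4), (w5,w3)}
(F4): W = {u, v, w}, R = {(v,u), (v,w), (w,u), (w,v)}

(F2)

This is the axiom for a generalized confluence (Geach) condition; its first-order frame correspondent is ∀x ∀y ∀z ((xR²y ∧ xR²z) → ∃w (yRw ∧ z = w)).
(F1): fails — uR²v, uR²u but no t with vRt and u=t.
(F2): ✓.
(F3): fails — w0R²w0, w0R²w1 but no w with w0Rw and w1=w.
(F4): fails — vR²u, vR²u but no t with uRt and u=t.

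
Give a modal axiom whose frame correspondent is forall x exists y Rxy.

A defining formula is □p → ◇p (the D axiom).
Suppose □p→◇p is valid. At any x set V(p)=W. Then □p at x, so ◇p at x, so x has a successor.

□p → ◇p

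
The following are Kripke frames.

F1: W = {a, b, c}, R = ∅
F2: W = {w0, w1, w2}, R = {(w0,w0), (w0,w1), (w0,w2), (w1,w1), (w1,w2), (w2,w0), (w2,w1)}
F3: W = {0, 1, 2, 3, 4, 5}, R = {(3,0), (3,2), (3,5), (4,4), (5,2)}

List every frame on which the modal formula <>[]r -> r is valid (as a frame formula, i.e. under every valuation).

F1

The schema corresponds to symmetry: forall x forall y (Rxy -> Ryx).
F1: holds.
F2: fails — Rw0w1 but not Rw1w0.
F3: fails — R32 but not R23.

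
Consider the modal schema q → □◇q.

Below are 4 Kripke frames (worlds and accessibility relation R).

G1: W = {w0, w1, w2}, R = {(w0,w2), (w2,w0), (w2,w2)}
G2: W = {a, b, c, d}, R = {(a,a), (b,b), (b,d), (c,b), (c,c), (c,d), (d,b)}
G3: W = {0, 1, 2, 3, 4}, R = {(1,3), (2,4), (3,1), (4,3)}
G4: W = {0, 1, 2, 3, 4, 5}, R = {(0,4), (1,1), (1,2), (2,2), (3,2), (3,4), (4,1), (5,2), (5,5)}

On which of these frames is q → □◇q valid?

The schema corresponds to symmetry: ∀x ∀y (Rxy → Ryx).
G1: ✓.
G2: fails — Rcd but not Rdc.
G3: fails — R43 but not R34.
G4: fails — R34 but not R43.

G1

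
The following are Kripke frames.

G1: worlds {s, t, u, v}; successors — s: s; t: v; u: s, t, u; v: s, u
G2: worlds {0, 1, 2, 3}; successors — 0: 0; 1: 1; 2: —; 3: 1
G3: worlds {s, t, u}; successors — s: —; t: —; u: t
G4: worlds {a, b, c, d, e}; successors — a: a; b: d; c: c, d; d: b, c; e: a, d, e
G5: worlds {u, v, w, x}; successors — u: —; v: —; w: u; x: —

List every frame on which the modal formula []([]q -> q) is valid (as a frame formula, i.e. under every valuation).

G2

Frame correspondent (Sahlqvist): forall x forall y (Rxy -> Ryy) — i.e. shift-reflexivity.
G1: fails — Rtv but not Rvv.
G2: holds.
G3: fails — Rut but not Rtt.
G4: fails — Rcd but not Rdd.
G5: fails — Rwu but not Ruu.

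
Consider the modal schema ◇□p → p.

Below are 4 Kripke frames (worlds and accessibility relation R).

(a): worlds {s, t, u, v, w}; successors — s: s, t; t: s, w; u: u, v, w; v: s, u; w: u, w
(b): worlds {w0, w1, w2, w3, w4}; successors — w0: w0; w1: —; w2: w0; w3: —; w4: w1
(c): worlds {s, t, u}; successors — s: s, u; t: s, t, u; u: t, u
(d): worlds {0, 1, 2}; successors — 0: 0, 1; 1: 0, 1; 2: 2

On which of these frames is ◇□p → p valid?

(d)

This is the axiom for symmetry; its first-order frame correspondent is ∀x ∀y (Rxy → Ryx).
(a): fails — Rvs but not Rsv.
(b): fails — Rw2w0 but not Rw0w2.
(c): fails — Rts but not Rst.
(d): satisfies the condition.
Valid on: (d).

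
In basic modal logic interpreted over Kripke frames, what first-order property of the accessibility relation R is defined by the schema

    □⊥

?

This is the Ver axiom.
Its frame correspondent is emptiness of R — ∀x ∀y ¬Rxy.

emptiness of R: ∀x ∀y ¬Rxy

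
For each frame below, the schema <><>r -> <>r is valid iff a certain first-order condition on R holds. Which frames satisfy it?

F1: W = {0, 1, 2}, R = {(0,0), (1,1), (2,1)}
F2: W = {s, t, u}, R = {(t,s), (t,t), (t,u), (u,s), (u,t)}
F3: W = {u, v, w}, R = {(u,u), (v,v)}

F1, F3

Frame correspondent (Sahlqvist): forall x forall y (x R^2 y -> exists w (y = w & xRw)) — i.e. a generalized confluence (Geach) condition.
F1: ✓.
F2: fails — uR²u but no w with u=w and uRw.
F3: ✓.
Valid on: F1, F3.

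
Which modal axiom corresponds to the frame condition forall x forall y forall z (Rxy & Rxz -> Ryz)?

◇r → □◇r

This is the Euclidean property; the standard corresponding axiom is 5: ◇r → □◇r.
Suppose ◇r→□◇r is valid. Take Rxy, Rxz and set V(r)={y}. Then ◇r at x, so □◇r at x, so ◇r at z, so some w with Rzw has r; w=y, i.e. Rzy. By symmetry of the argument, Ryz.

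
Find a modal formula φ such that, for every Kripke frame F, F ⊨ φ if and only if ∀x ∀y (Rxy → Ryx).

r → □◇r

A defining formula is r → □◇r (the B axiom).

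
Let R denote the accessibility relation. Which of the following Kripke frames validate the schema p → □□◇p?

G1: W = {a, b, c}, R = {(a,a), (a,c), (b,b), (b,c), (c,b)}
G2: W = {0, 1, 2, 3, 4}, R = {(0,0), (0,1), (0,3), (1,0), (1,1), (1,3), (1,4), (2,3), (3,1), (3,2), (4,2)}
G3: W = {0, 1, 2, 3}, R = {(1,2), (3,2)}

Frame correspondent (Sahlqvist): ∀x ∀z (xR²z → ∃w (x = w ∧ zRw)) — i.e. a generalized confluence (Geach) condition.
G1: fails — aR²b but no w with a=w and bRw.
G2: fails — 0R²2 but no w with 0=w and 2Rw.
G3: satisfies the condition.

G3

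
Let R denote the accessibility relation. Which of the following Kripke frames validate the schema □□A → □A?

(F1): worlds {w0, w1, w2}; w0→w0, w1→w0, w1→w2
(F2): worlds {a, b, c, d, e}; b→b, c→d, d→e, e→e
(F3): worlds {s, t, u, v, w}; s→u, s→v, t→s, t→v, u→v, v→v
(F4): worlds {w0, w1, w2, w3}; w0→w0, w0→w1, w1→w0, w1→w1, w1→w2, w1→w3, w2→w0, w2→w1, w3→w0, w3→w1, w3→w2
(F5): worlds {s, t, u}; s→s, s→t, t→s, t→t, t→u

(F4), (F5)

The schema corresponds to density: ∀x ∀y (Rxy → ∃z (Rxz ∧ Rzy)).
(F1): fails — Rw1w2 but no z with Rw1z and Rzw2.
(F2): fails — Rcd but no z with Rcz and Rzd.
(F3): fails — Rts but no z with Rtz and Rzs.
(F4): ✓.
(F5): ✓.
Valid on: (F4), (F5).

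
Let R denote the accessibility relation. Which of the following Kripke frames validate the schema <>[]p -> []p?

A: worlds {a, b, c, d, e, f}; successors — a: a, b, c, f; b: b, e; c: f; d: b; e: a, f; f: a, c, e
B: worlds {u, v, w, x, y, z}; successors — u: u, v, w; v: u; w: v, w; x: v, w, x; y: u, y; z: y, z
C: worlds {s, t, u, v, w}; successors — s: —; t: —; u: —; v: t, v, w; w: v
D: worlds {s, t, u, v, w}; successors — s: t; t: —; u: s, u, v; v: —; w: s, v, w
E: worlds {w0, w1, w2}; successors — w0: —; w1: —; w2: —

This is the axiom for the Euclidean property; its first-order frame correspondent is forall x forall y forall z (Rxy & Rxz -> Ryz).
A: fails — Rab and Raa but not Rba.
B: fails — Ruv and Ruv but not Rvv.
C: fails — Rvt and Rvt but not Rtt.
D: fails — Rst and Rst but not Rtt.
E: condition met.

E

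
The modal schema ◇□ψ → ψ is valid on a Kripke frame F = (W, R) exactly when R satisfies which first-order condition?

This is a form of the B axiom.
It corresponds to symmetry: ∀x ∀y (Rxy → Ryx).

symmetry: ∀x ∀y (Rxy → Ryx)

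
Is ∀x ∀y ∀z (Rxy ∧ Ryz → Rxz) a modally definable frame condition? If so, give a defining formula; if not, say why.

Yes: it is transitivity, defined by the 4 schema □p → □□p.
Suppose □p→□□p is valid. Take Rxy, Ryz and set V(p)={w : Rxw}. Then □p at x, so □□p at x, so □p at y, so p at z, i.e. Rxz.

Yes — defined by □p → □□p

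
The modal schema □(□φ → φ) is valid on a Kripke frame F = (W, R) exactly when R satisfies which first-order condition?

shift-reflexivity

Suppose □(□φ→φ) is valid. Take Rxy and set V(φ)={w : Ryw}. Then at y, □φ holds; since □(□φ→φ) at x, □φ→φ at y, so φ at y, i.e. Ryy.
Conversely, on a frame with shift-reflexivity the schema holds at every world under every valuation.
Frame condition: ∀x ∀y (Rxy → Ryy).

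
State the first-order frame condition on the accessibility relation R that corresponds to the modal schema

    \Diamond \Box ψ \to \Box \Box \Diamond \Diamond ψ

This is a Sahlqvist (Geach-type) schema ◇^1□^1ψ → □^2◇^2ψ.
Minimal-valuation argument: fix x; take any y with xR^1y and any z with xR^2z. Set V(ψ) to the set of worlds R-reachable from y in exactly 1 step. Then □^1ψ holds at y, so the antecedent holds at x; validity forces ◇^2ψ at z, giving a w with zR^2w and yR^1w.
First-order correspondent: \forall x \forall y \forall z ((xRy \wedge x R^2 z) \to \exists w (yRw \wedge z R^2 w)).

\forall x \forall y \forall z ((xRy \wedge x R^2 z) \to \exists w (yRw \wedge z R^2 w))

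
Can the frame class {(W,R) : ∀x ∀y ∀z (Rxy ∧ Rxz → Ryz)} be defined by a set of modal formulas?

Definable; ◇q → □◇q defines it

Yes: it is the Euclidean property, defined by the 5 schema ◇q → □◇q.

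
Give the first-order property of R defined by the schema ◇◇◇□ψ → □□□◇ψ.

This is a Sahlqvist (Geach-type) schema ◇^3□^1ψ → □^3◇^1ψ.
First-order correspondent: ∀x ∀y ∀z ((xR³y ∧ xR³z) → ∃w (yRw ∧ zRw)).

∀x ∀y ∀z ((xR³y ∧ xR³z) → ∃w (yRw ∧ zRw))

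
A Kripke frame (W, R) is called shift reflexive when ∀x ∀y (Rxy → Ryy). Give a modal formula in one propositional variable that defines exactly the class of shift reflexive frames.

This is shift-reflexivity; the standard corresponding axiom is T□: □(□r → r).
Suppose □(□r→r) is valid. Take Rxy and set V(r)={w : Ryw}. Then at y, □r holds; since □(□r→r) at x, □r→r at y, so r at y, i.e. Ryy.

□(□r → r)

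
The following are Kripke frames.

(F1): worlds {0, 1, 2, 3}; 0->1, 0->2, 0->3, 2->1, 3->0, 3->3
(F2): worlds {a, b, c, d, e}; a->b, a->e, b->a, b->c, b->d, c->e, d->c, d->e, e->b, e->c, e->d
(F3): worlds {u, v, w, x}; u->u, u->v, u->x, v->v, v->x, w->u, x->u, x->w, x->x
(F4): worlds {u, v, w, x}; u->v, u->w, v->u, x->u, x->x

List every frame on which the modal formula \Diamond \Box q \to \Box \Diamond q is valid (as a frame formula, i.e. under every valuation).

(F3)

Frame correspondent (Sahlqvist): \forall x \forall y \forall z (Rxy \wedge Rxz \to \exists w (Ryw \wedge Rzw)) — i.e. convergence.
(F1): fails — R02 and R01 but 2 and 1 have no common successor.
(F2): fails — Rdc and Rde but c and e have no common successor.
(F3): condition met.
(F4): fails — Ruv and Ruw but v and w have no common successor.
Valid on: (F3).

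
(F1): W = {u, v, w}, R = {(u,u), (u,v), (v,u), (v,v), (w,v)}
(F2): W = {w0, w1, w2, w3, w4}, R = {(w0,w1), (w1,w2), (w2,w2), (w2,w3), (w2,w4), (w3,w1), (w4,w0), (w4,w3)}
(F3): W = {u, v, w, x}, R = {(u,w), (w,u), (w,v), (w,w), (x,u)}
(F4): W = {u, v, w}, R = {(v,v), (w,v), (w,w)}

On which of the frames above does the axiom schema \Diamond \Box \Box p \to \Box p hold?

The schema corresponds to a generalized confluence (Geach) condition: \forall x \forall y \forall z ((xRy \wedge xRz) \to \exists w (y R^2 w \wedge z = w)).
(F1): ✓.
(F2): fails — w0Rw1, w0Rw1 but no w with w1R²w and w1=w.
(F3): fails — wRv, wRu but no t with vR²t and u=t.
(F4): fails — wRv, wRw but no t with vR²t and w=t.
Valid on: (F1).

(F1)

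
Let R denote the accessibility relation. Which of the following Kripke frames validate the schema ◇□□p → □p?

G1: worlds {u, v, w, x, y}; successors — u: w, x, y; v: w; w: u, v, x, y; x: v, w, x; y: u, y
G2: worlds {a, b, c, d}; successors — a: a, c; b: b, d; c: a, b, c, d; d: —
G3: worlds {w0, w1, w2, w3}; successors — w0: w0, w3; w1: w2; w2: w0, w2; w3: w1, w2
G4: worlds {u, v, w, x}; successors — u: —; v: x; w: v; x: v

G4

Frame correspondent (Sahlqvist): ∀x ∀y ∀z ((xRy ∧ xRz) → ∃w (yR²w ∧ z = w)) — i.e. a generalized confluence (Geach) condition.
G1: fails — wRy, wRv but no t with yR²t and v=t.
G2: fails — bRd, bRb but no w with dR²w and b=w.
G3: fails — w0Rw3, w0Rw3 but no w with w3R²w and w3=w.
G4: ✓.
Valid on: G4.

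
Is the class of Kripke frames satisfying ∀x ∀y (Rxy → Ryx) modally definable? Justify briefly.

Yes: it is symmetry, defined by the B schema q → □◇q.
Suppose q→□◇q is valid. Take Rxy and set V(q)={x}. Then q at x, so □◇q at x, so ◇q at y, so some z with Ryz has q; z=x, i.e. Ryx.

Yes, by q → □◇q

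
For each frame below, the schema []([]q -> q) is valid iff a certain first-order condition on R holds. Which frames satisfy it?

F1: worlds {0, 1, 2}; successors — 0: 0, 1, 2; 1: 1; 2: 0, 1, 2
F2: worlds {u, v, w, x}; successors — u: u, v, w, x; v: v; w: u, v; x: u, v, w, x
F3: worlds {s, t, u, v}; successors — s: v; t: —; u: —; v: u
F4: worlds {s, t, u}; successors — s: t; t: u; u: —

This is the axiom for shift-reflexivity; its first-order frame correspondent is forall x forall y (Rxy -> Ryy).
F1: ✓.
F2: fails — Rxw but not Rww.
F3: fails — Rvu but not Ruu.
F4: fails — Rtu but not Ruu.
Valid on: F1.

F1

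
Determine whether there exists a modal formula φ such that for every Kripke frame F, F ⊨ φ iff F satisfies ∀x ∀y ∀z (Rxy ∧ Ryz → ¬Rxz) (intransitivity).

Not definable by any modal formula

Any modally definable frame class is closed under surjective bounded morphisms.
The 3-cycle (worlds s,t,u with s→t→u→s) is intransitive. Mapping every world to a single reflexive point • is a surjective bounded morphism; the reflexive point is not intransitive (R••∧R•• but R••).
Hence intransitivity is not modally definable.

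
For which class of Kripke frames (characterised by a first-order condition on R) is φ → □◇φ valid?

symmetry: ∀x ∀y (Rxy → Ryx)

Suppose φ→□◇φ is valid. Take Rxy and set V(φ)={x}. Then φ at x, so □◇φ at x, so ◇φ at y, so some z with Ryz has φ; z=x, i.e. Ryx.
The converse is a direct semantic check.
So the correspondent is symmetry.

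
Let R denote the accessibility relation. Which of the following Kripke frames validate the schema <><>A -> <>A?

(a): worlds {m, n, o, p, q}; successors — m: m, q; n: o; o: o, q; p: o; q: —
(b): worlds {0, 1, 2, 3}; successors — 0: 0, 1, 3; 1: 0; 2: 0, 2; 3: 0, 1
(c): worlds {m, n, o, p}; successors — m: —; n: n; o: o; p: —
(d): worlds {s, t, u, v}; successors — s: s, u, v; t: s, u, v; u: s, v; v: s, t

The schema corresponds to transitivity: forall x forall y forall z (Rxy & Ryz -> Rxz).
(a): fails — Rno and Roq but not Rnq.
(b): fails — R10 and R01 but not R11.
(c): condition met.
(d): fails — Ruv and Rvt but not Rut.
Valid on: (c).

(c)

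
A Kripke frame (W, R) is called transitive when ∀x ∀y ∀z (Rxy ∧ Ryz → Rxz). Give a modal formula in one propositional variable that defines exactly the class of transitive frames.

□p → □□p

This is transitivity; the standard corresponding axiom is 4: □p → □□p.
Suppose □p→□□p is valid. Take Rxy, Ryz and set V(p)={w : Rxw}. Then □p at x, so □□p at x, so □p at y, so p at z, i.e. Rxz.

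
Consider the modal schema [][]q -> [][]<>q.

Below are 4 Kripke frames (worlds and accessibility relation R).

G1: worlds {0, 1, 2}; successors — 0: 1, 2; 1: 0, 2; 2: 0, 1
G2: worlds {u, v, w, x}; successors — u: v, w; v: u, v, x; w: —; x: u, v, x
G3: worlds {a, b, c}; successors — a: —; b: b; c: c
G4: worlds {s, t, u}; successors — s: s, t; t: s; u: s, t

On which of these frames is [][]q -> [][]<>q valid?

G1, G3, G4

This is the axiom for a generalized confluence (Geach) condition; its first-order frame correspondent is forall x forall z (x R^2 z -> exists w (x R^2 w & zRw)).
G1: condition met.
G2: fails — vR²w but no t with vR²t and wRt.
G3: condition met.
G4: condition met.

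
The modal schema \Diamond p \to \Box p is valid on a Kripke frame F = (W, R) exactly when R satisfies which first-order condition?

partial functionality

This is the CD axiom.
It corresponds to partial functionality: \forall x \forall y \forall z (Rxy \wedge Rxz \to y = z).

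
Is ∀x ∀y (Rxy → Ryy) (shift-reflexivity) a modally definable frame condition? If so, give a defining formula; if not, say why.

Yes, by □(□q → q)

The condition is shift-reflexivity. A defining modal formula is □(□q → q).
Suppose □(□q→q) is valid. Take Rxy and set V(q)={w : Ryw}. Then at y, □q holds; since □(□q→q) at x, □q→q at y, so q at y, i.e. Ryy.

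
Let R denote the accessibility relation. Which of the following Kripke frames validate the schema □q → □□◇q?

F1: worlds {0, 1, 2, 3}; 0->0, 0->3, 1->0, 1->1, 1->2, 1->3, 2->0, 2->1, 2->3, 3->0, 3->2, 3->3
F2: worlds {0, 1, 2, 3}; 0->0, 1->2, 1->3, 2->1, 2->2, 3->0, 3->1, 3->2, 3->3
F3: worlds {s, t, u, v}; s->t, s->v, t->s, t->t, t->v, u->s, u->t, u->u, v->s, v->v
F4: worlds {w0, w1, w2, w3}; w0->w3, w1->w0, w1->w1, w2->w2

Frame correspondent (Sahlqvist): ∀x ∀z (xR²z → ∃w (xRw ∧ zRw)) — i.e. a generalized confluence (Geach) condition.
F1: satisfies the condition.
F2: fails — 1R²0 but no w with 1Rw and 0Rw.
F3: satisfies the condition.
F4: fails — w1R²w0 but no w with w1Rw and w0Rw.

F1, F3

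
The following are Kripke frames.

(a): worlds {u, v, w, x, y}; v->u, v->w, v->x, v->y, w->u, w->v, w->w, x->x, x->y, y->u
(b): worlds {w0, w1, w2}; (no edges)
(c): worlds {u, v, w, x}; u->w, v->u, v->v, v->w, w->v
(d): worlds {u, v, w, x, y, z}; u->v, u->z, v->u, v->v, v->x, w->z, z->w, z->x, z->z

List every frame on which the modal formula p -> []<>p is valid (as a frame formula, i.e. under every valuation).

(b)

Frame correspondent (Sahlqvist): forall x forall y (Rxy -> Ryx) — i.e. symmetry.
(a): fails — Rwu but not Ruw.
(b): satisfies the condition.
(c): fails — Ruw but not Rwu.
(d): fails — Ruz but not Rzu.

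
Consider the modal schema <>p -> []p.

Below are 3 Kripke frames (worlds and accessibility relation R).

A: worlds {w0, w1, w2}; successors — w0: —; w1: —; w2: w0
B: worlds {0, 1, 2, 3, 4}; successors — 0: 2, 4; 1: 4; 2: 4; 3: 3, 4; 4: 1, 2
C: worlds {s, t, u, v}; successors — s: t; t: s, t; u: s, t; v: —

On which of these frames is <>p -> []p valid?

The schema corresponds to partial functionality: forall x forall y forall z (Rxy & Rxz -> y = z).
A: satisfies the condition.
B: fails — 0 sees both 2 and 4.
C: fails — t sees both s and t.

A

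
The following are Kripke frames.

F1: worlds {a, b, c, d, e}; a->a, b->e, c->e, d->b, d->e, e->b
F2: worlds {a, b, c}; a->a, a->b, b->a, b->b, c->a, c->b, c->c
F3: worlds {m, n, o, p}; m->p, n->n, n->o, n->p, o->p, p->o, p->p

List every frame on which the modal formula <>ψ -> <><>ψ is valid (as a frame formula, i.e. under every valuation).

F2, F3

Frame correspondent (Sahlqvist): forall x forall y (xRy -> exists w (y = w & x R^2 w)) — i.e. a generalized confluence (Geach) condition.
F1: fails — bRe but no w with e=w and bR²w.
F2: holds.
F3: holds.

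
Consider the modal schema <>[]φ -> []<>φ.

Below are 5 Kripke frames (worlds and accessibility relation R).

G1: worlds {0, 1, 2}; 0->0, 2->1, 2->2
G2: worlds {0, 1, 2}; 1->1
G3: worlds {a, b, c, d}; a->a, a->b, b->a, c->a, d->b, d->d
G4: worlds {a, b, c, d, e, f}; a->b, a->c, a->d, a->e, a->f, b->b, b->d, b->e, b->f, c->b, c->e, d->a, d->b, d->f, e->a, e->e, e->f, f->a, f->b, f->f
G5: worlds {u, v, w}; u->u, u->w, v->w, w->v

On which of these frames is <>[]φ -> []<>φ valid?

G2, G4

The schema corresponds to convergence: forall x forall y forall z (Rxy & Rxz -> exists w (Ryw & Rzw)).
G1: fails — R22 and R21 but 2 and 1 have no common successor.
G2: ✓.
G3: fails — Rdd and Rdb but d and b have no common successor.
G4: ✓.
G5: fails — Ruw and Ruu but w and u have no common successor.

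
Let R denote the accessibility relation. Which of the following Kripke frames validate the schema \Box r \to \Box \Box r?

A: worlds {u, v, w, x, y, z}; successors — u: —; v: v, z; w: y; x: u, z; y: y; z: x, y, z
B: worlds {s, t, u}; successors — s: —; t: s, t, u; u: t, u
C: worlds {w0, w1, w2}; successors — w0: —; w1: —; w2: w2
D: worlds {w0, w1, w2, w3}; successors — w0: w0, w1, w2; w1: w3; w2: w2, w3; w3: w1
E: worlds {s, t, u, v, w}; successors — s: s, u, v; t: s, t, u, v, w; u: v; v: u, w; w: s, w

C

The schema corresponds to transitivity: \forall x \forall y \forall z (Rxy \wedge Ryz \to Rxz).
A: fails — Rvz and Rzx but not Rvx.
B: fails — Rut and Rts but not Rus.
C: condition met.
D: fails — Rw3w1 and Rw1w3 but not Rw3w3.
E: fails — Ruv and Rvw but not Ruw.
Valid on: C.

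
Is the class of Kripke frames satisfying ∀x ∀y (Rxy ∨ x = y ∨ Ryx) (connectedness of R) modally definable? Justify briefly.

If a class were modally definable it would be closed under disjoint unions (Goldblatt–Thomason).
Take 3 disjoint single-world reflexive frames: each is trivially connected, but their disjoint union has 3 worlds with no edge between distinct components, so it is not connected.
So no modal formula (or set of formulas) defines exactly the connected frames.

Not modally definable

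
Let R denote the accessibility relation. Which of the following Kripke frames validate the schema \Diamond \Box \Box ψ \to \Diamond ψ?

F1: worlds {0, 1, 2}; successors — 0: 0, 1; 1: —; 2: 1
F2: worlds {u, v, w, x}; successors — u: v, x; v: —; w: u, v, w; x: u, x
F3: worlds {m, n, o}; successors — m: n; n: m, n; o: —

This is the axiom for a generalized confluence (Geach) condition; its first-order frame correspondent is \forall x \forall y (xRy \to \exists w (y R^2 w \wedge xRw)).
F1: fails — 0R1 but no w with 1R²w and 0Rw.
F2: fails — uRv but no t with vR²t and uRt.
F3: holds.

F3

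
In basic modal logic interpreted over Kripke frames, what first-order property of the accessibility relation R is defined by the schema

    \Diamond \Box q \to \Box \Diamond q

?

Convergence

Suppose ◇□q→□◇q is valid. Take Rxy, Rxz and set V(q)={w : Ryw}. Then □q at y so ◇□q at x, so □◇q at x, so ◇q at z, giving w with Rzw and Ryw.
The converse is a direct semantic check.
Frame condition: \forall x \forall y \forall z (Rxy \wedge Rxz \to \exists w (Ryw \wedge Rzw)).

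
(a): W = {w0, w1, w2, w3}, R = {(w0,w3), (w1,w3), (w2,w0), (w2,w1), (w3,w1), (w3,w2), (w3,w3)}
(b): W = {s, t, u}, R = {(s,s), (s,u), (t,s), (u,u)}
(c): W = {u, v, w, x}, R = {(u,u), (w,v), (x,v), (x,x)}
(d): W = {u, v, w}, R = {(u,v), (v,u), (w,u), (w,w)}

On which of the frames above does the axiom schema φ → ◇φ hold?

none

The schema corresponds to reflexivity: ∀x Rxx.
(a): fails — world w0 does not see itself.
(b): fails — world t does not see itself.
(c): fails — world v does not see itself.
(d): fails — world u does not see itself.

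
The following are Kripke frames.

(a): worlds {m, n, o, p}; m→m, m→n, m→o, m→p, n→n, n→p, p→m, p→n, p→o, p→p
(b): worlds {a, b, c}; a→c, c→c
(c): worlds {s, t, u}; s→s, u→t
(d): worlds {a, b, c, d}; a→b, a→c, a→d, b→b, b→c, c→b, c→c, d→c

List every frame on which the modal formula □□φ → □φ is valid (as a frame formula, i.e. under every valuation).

(a), (b)

Frame correspondent (Sahlqvist): ∀x ∀y (Rxy → ∃z (Rxz ∧ Rzy)) — i.e. density.
(a): ✓.
(b): ✓.
(c): fails — Rut but no z with Ruz and Rzt.
(d): fails — Rad but no z with Raz and Rzd.
Valid on: (a), (b).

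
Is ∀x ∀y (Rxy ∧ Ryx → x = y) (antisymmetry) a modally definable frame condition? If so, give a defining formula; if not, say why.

If a class were modally definable it would be closed under surjective bounded morphisms (Goldblatt–Thomason).
The 6-cycle (worlds w0,w1,w2,w3,w4,w5 with w0→w1→w2→w3→w4→w5→w0) is antisymmetric. Sending even-indexed worlds to a and odd-indexed worlds to b is a surjective bounded morphism onto the two-world frame with a↔b, which is not antisymmetric.
So no modal formula (or set of formulas) defines exactly the antisymmetric frames.

No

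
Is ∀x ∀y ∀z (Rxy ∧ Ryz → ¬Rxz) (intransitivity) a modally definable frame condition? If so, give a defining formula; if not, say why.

No

Any modally definable frame class is closed under surjective bounded morphisms.
The 3-cycle (worlds a,b,c with a→b→c→a) is intransitive. Mapping every world to a single reflexive point • is a surjective bounded morphism; the reflexive point is not intransitive (R••∧R•• but R••).
Hence intransitivity is not modally definable.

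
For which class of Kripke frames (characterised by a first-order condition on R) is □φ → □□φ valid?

Suppose □φ→□□φ is valid. Take Rxy, Ryz and set V(φ)={w : Rxw}. Then □φ at x, so □□φ at x, so □φ at y, so φ at z, i.e. Rxz.

transitivity: ∀x ∀y ∀z (Rxy ∧ Ryz → Rxz)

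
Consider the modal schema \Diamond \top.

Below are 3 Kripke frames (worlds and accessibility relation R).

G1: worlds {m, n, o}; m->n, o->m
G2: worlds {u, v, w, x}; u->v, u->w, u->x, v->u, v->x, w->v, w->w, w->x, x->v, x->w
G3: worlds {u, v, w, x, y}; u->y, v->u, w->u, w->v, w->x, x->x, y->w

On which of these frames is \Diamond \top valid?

G2, G3

Frame correspondent (Sahlqvist): \forall x \exists y Rxy — i.e. seriality.
G1: fails — world n has no successor.
G2: condition met.
G3: condition met.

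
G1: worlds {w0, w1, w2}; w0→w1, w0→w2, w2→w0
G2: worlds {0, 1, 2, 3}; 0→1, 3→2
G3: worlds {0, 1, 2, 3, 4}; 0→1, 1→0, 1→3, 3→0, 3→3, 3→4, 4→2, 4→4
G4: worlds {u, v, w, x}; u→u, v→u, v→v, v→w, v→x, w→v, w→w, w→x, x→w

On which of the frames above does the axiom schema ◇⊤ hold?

Frame correspondent (Sahlqvist): ∀x ∃y Rxy — i.e. seriality.
G1: fails — world w1 has no successor.
G2: fails — world 1 has no successor.
G3: fails — world 2 has no successor.
G4: holds.
Valid on: G4.

G4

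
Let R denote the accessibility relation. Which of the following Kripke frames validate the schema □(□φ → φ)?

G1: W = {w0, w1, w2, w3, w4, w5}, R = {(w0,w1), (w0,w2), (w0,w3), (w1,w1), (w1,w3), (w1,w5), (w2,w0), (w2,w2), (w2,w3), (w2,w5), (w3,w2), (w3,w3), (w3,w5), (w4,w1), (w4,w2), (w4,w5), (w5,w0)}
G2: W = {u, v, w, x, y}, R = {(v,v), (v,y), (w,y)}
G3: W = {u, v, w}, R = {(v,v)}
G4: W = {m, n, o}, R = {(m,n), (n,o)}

The schema corresponds to shift-reflexivity: ∀x ∀y (Rxy → Ryy).
G1: fails — Rw1w5 but not Rw5w5.
G2: fails — Rwy but not Ryy.
G3: satisfies the condition.
G4: fails — Rno but not Roo.
Valid on: G3.

G3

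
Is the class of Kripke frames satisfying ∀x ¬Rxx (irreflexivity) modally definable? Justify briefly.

Modal frame validity is preserved under surjective bounded morphisms.
The 2-cycle (worlds s,t with s→t→s) is irreflexive, and the map sending every world to a single reflexive point • is a surjective bounded morphism (forth: every edge maps to (•,•); back: every world has a successor). So any modal formula valid on the 2-cycle is also valid on the reflexive point, which is not irreflexive.
So no modal formula (or set of formulas) defines exactly the irreflexive frames.

Not definable by any modal formula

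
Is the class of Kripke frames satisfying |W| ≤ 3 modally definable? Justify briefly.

Any modally definable frame class is closed under disjoint unions.
Any modal formula valid on each of 4 disjoint one-world frames is valid on their disjoint union (validity is preserved under disjoint unions). Each one-world frame has |W|=1≤3, but the union has |W|=4.
Hence having at most 3 worlds is not modally definable.

No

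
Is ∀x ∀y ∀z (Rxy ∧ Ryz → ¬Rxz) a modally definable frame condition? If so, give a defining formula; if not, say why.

Not definable by any modal formula

If a class were modally definable it would be closed under surjective bounded morphisms (Goldblatt–Thomason).
The 5-cycle (worlds w0,w1,w2,w3,w4 with w0→w1→w2→w3→w4→w0) is intransitive. Mapping every world to a single reflexive point • is a surjective bounded morphism; the reflexive point is not intransitive (R••∧R•• but R••).
So the class is not modally definable.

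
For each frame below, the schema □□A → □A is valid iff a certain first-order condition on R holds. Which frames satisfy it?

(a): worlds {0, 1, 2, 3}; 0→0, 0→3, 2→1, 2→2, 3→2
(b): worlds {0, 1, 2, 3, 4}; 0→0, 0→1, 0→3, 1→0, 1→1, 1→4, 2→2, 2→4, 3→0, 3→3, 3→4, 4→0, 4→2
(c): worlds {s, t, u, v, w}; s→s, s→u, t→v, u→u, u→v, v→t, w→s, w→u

(a), (b)

The schema corresponds to density: ∀x ∀y (Rxy → ∃z (Rxz ∧ Rzy)).
(a): condition met.
(b): condition met.
(c): fails — Rtv but no z with Rtz and Rzv.
Valid on: (a), (b).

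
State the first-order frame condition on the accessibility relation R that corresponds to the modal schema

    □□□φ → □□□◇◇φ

This is a Sahlqvist (Geach-type) schema ◇^0□^3φ → □^3◇^2φ.
Minimal-valuation argument: fix x; take any y with xR^0y and any z with xR^3z. Set V(φ) to the set of worlds R-reachable from y in exactly 3 steps. Then □^3φ holds at y, so the antecedent holds at x; validity forces ◇^2φ at z, giving a w with zR^2w and yR^3w.
First-order correspondent: ∀x ∀z (xR³z → ∃w (xR³w ∧ zR²w)).

∀x ∀z (xR³z → ∃w (xR³w ∧ zR²w))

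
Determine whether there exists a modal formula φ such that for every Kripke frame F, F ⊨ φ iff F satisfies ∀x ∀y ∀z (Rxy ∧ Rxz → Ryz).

This is a Sahlqvist condition; the 5 axiom ◇r → □◇r defines it.
Suppose ◇r→□◇r is valid. Take Rxy, Rxz and set V(r)={y}. Then ◇r at x, so □◇r at x, so ◇r at z, so some w with Rzw has r; w=y, i.e. Rzy. By symmetry of the argument, Ryz.

Yes — defined by ◇r → □◇r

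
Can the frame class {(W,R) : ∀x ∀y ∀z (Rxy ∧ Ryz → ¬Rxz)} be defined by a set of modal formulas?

If a class were modally definable it would be closed under surjective bounded morphisms (Goldblatt–Thomason).
The 5-cycle (worlds 0,1,2,3,4 with 0→1→2→3→4→0) is intransitive. Mapping every world to a single reflexive point • is a surjective bounded morphism; the reflexive point is not intransitive (R••∧R•• but R••).
So no modal formula (or set of formulas) defines exactly the intransitive frames.

Not modally definable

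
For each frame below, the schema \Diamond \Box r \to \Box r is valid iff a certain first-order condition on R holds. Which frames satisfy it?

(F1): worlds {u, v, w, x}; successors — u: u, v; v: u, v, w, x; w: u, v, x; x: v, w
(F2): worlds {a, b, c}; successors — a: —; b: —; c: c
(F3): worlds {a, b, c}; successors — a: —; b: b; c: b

(F2), (F3)

The schema corresponds to the Euclidean property: \forall x \forall y \forall z (Rxy \wedge Rxz \to Ryz).
(F1): fails — Rvw and Rvw but not Rww.
(F2): satisfies the condition.
(F3): satisfies the condition.
Valid on: (F2), (F3).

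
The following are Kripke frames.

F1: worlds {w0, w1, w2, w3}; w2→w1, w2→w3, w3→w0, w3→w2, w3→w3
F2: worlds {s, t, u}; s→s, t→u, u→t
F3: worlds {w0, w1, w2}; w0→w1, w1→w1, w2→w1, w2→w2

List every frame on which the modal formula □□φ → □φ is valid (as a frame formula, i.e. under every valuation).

This is the axiom for density; its first-order frame correspondent is ∀x ∀y (Rxy → ∃z (Rxz ∧ Rzy)).
F1: fails — Rw2w1 but no z with Rw2z and Rzw1.
F2: fails — Rut but no z with Ruz and Rzt.
F3: satisfies the condition.
Valid on: F3.

F3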